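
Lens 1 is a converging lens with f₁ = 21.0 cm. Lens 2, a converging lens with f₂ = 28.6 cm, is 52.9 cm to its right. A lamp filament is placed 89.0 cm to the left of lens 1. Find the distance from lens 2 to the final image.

Lens 1: 1/d_i1 = 1/f₁ − 1/d_o1 = 1/(21.0) − 1/(89.0) = 0.03638, so d_i1 = 27.49 cm.
The intermediate image is 27.49 cm to the right of lens 1, which is 52.9 − (27.49) = 25.41 cm to the left of lens 2, so d_o2 = +25.41 cm.
Lens 2: 1/d_i2 = 1/f₂ − 1/d_o2 = 1/(28.6) − 1/(25.41) = -0.004390, so d_i2 = -228 cm.
The final image is virtual, 228 cm to the left of lens 2 (overall magnification ≈ -2.8).

228 cm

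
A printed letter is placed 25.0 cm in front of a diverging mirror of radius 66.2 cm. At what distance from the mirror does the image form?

14.2 cm

f = R/2 = 66.2/2 = 33.10 cm; for a diverging mirror, f = -33.10 cm.
Mirror equation: 1/v = 1/f − 1/u = 1/(-33.10) − 1/(25.0) = -0.03021 − 0.04000 = -0.07021, so v = -14.2 cm.
The image is virtual, upright and reduced, behind the mirror.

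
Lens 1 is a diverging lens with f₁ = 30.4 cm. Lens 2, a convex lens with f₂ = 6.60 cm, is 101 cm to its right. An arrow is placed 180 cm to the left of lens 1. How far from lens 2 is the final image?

Lens 1 is diverging, so f₁ = −30.4 cm.
Lens 1: 1/d_i1 = 1/f₁ − 1/d_o1 = 1/(-30.4) − 1/(180) = -0.03845, so d_i1 = -26.01 cm.
The intermediate image is 26.01 cm to the left of lens 1 (virtual), which is 101 − (-26.01) = 127.0 cm to the left of lens 2, so d_o2 = +127.0 cm.
Lens 2: 1/d_i2 = 1/f₂ − 1/d_o2 = 1/(6.60) − 1/(127.0) = 0.1436, so d_i2 = 6.96 cm.
The final image is real, 6.96 cm to the right of lens 2 (overall magnification ≈ -0.0079).

6.96 cm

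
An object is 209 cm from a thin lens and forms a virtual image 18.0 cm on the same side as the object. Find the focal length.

f = -19.7 cm (diverging)

Virtual image ⇒ d_i = −18.0 cm.
1/f = 1/d_o + 1/d_i = 1/(209) + 1/(-18.0) = -0.05077, so f = -19.7 cm.
Since f is negative, the thin lens is diverging.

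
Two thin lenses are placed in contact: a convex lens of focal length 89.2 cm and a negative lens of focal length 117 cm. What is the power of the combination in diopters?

P₁ = 1/f₁ = 1/(0.892 m) = +1.121 D; P₂ = 1/f₂ = 1/(-1.17 m) = -0.8547 D.
For thin lenses in contact, P = P₁ + P₂ = (+1.121) + (-0.8547) = +0.266 D.

P = +0.266 D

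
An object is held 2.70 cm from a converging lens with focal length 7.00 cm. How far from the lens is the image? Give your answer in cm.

4.40 cm

Thin-lens equation: 1/d_i = 1/f − 1/d_o = 1/(7.000) − 1/(2.70) = 0.1429 − 0.3704 = -0.2275, so d_i = -4.40 cm.
The image is virtual, upright and enlarged, on the same side as the object.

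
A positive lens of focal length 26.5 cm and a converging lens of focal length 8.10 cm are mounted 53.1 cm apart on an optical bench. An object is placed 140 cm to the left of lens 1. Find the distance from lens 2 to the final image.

Lens 1: 1/d_i1 = 1/f₁ − 1/d_o1 = 1/(26.5) − 1/(140) = 0.03059, so d_i1 = 32.69 cm.
The intermediate image is 32.69 cm to the right of lens 1, which is 53.1 − (32.69) = 20.41 cm to the left of lens 2, so d_o2 = +20.41 cm.
Lens 2: 1/d_i2 = 1/f₂ − 1/d_o2 = 1/(8.10) − 1/(20.41) = 0.07446, so d_i2 = 13.4 cm.
The final image is real, 13.4 cm to the right of lens 2 (overall magnification ≈ 0.15).

13.4 cm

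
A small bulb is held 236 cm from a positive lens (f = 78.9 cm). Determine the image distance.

119 cm

Thin-lens equation: 1/q = 1/f − 1/p = 1/(78.90) − 1/(236) = 0.01267 − 0.004237 = 0.008437, so q = 119 cm.
The image is real, inverted and reduced, on the far side of the lens.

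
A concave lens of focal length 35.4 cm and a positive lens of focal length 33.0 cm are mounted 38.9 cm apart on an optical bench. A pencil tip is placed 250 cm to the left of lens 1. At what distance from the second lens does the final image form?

Lens 1 is diverging, so f₁ = −35.4 cm.
Lens 1: 1/d_i1 = 1/f₁ − 1/d_o1 = 1/(-35.4) − 1/(250) = -0.03225, so d_i1 = -31.01 cm.
The intermediate image is 31.01 cm to the left of lens 1 (virtual), which is 38.9 − (-31.01) = 69.91 cm to the left of lens 2, so d_o2 = +69.91 cm.
Lens 2: 1/d_i2 = 1/f₂ − 1/d_o2 = 1/(33.0) − 1/(69.91) = 0.01600, so d_i2 = 62.5 cm.
The final image is real, 62.5 cm to the right of lens 2 (overall magnification ≈ -0.11).

62.5 cm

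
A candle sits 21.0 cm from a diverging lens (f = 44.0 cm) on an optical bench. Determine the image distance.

14.2 cm

For a diverging lens, f = -44.0 cm.
Thin-lens equation: 1/q = 1/f − 1/p = 1/(-44.00) − 1/(21.0) = -0.02273 − 0.04762 = -0.07035, so q = -14.2 cm.
The image is virtual, upright and reduced, on the same side as the object.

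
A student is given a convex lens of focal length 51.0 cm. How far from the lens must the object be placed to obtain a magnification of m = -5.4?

m = −d_i/d_o ⇒ d_i = −m·d_o.
1/f = 1/d_o + 1/d_i = 1/d_o − 1/(m·d_o) = (1 − 1/m)/d_o, so d_o = f(1 − 1/m) = (51.00)(1 − 1/(-5.4)) = 60.4 cm.

60.4 cm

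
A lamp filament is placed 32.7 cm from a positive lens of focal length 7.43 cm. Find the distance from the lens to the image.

Thin-lens equation: 1/s_i = 1/f − 1/s_o = 1/(7.430) − 1/(32.7) = 0.1346 − 0.03058 = 0.1040, so s_i = 9.61 cm.
The image is real, inverted and reduced, on the far side of the lens.

9.61 cm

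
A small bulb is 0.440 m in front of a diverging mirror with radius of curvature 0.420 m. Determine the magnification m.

f = R/2 = 0.420/2 = 0.2100 m; for a diverging mirror, f = -0.2100 m.
1/d_i = 1/f − 1/d_o = 1/(-0.2100) − 1/(0.440) = -7.035, so d_i = -0.1422 m.
m = −d_i/d_o = −(-0.1422)/(0.440) = +0.323.
The image is virtual, upright and reduced, behind the mirror.

m = +0.323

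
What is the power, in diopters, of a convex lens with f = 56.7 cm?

P = +1.76 D

f = 56.7 cm = 0.567 m.
P = 1/f = 1/(0.567 m) = +1.76 D.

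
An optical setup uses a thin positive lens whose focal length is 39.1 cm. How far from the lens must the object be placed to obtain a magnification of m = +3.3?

27.3 cm

m = −d_i/d_o ⇒ d_i = −m·d_o.
1/f = 1/d_o + 1/d_i = 1/d_o − 1/(m·d_o) = (1 − 1/m)/d_o, so d_o = f(1 − 1/m) = (39.10)(1 − 1/(+3.3)) = 27.3 cm.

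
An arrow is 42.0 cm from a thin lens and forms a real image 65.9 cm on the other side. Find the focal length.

f = 25.7 cm (converging)

Real image ⇒ d_i = +65.9 cm.
1/f = 1/d_o + 1/d_i = 1/(42.0) + 1/(65.9) = 0.03898, so f = 25.7 cm.
Since f is positive, the thin lens is converging.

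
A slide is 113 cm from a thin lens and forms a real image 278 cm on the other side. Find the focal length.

Real image ⇒ d_i = +278 cm.
1/f = 1/d_o + 1/d_i = 1/(113) + 1/(278) = 0.01245, so f = 80.3 cm.
Since f is positive, the thin lens is converging.

f = 80.3 cm (converging)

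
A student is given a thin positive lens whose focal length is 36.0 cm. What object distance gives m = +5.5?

m = −d_i/d_o ⇒ d_i = −m·d_o.
1/f = 1/d_o + 1/d_i = 1/d_o − 1/(m·d_o) = (1 − 1/m)/d_o, so d_o = f(1 − 1/m) = (36.00)(1 − 1/(+5.5)) = 29.5 cm.

29.5 cm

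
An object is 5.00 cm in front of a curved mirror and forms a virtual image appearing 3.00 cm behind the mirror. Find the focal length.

f = -7.50 cm (convex)

Virtual image ⇒ d_i = −3.00 cm.
1/f = 1/d_o + 1/d_i = 1/(5.00) + 1/(-3.00) = -0.1333, so f = -7.50 cm.
Since f is negative, the curved mirror is convex.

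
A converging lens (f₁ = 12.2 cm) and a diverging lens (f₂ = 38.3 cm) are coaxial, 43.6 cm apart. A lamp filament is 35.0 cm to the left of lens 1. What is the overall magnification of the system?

Lens 1: 1/d_i1 = 1/(12.2) − 1/(35.0) = 0.05340, so d_i1 = 18.73 cm; m₁ = −d_i1/d_o1 = -0.5351.
d_o2 = 43.6 − (18.73) = 24.87 cm.
f₂ = −38.3 cm (diverging).
Lens 2: 1/d_i2 = 1/(-38.3) − 1/(24.87) = -0.06632, so d_i2 = -15.08 cm; m₂ = −d_i2/d_o2 = +0.6063.
m = m₁·m₂ = (-0.5351)(+0.6063) = -0.324.

m = -0.324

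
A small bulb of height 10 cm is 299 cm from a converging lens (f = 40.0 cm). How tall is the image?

1.54 cm

1/d_i = 1/f − 1/d_o = 1/(40.00) − 1/(299) = 0.02166, so d_i = 46.18 cm.
m = −d_i/d_o = -0.1544.
|h_i| = |m|·h_o = 0.1544 × 10 = 1.54 cm. The image is real, inverted and reduced, on the far side of the lens.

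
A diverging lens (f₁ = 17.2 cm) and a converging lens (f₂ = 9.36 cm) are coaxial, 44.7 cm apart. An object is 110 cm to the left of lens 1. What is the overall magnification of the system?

f₁ = −17.2 cm (diverging).
Lens 1: 1/d_i1 = 1/(-17.2) − 1/(110) = -0.06723, so d_i1 = -14.87 cm; m₁ = −d_i1/d_o1 = +0.1352.
d_o2 = 44.7 − (-14.87) = 59.57 cm.
Lens 2: 1/d_i2 = 1/(9.36) − 1/(59.57) = 0.09005, so d_i2 = 11.10 cm; m₂ = −d_i2/d_o2 = -0.1864.
m = m₁·m₂ = (+0.1352)(-0.1864) = -0.0252.

m = -0.0252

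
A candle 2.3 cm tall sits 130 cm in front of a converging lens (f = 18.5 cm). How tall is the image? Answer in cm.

0.382 cm

1/d_i = 1/f − 1/d_o = 1/(18.50) − 1/(130) = 0.04636, so d_i = 21.57 cm.
m = −d_i/d_o = -0.1659.
|h_i| = |m|·h_o = 0.1659 × 2.3 = 0.382 cm. The image is real, inverted and reduced, on the far side of the lens.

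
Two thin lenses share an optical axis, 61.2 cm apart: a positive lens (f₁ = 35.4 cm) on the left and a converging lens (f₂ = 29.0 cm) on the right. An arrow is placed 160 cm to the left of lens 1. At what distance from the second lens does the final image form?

Lens 1: 1/d_i1 = 1/f₁ − 1/d_o1 = 1/(35.4) − 1/(160) = 0.02200, so d_i1 = 45.46 cm.
The intermediate image is 45.46 cm to the right of lens 1, which is 61.2 − (45.46) = 15.74 cm to the left of lens 2, so d_o2 = +15.74 cm.
Lens 2: 1/d_i2 = 1/f₂ − 1/d_o2 = 1/(29.0) − 1/(15.74) = -0.02905, so d_i2 = -34.4 cm.
The final image is virtual, 34.4 cm to the left of lens 2 (overall magnification ≈ -0.62).

34.4 cm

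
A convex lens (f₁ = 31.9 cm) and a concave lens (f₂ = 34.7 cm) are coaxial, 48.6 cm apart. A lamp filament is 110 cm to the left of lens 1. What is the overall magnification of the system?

Lens 1: 1/d_i1 = 1/(31.9) − 1/(110) = 0.02226, so d_i1 = 44.93 cm; m₁ = −d_i1/d_o1 = -0.4085.
d_o2 = 48.6 − (44.93) = 3.670 cm.
f₂ = −34.7 cm (diverging).
Lens 2: 1/d_i2 = 1/(-34.7) − 1/(3.670) = -0.3013, so d_i2 = -3.319 cm; m₂ = −d_i2/d_o2 = +0.9044.
m = m₁·m₂ = (-0.4085)(+0.9044) = -0.369.

m = -0.369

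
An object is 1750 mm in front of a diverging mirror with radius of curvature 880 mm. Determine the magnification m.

f = R/2 = 880/2 = 440.0 mm; for a diverging mirror, f = -440.0 mm.
1/d_i = 1/f − 1/d_o = 1/(-440.0) − 1/(1750) = -0.002844, so d_i = -351.6 mm.
m = −d_i/d_o = −(-351.6)/(1750) = +0.201.
The image is virtual, upright and reduced, behind the mirror.

m = +0.201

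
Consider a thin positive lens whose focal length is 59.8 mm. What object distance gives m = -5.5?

m = −d_i/d_o ⇒ d_i = −m·d_o.
1/f = 1/d_o + 1/d_i = 1/d_o − 1/(m·d_o) = (1 − 1/m)/d_o, so d_o = f(1 − 1/m) = (59.80)(1 − 1/(-5.5)) = 70.7 mm.

70.7 mm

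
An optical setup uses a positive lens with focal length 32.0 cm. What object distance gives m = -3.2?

42.0 cm

m = −d_i/d_o ⇒ d_i = −m·d_o.
1/f = 1/d_o + 1/d_i = 1/d_o − 1/(m·d_o) = (1 − 1/m)/d_o, so d_o = f(1 − 1/m) = (32.00)(1 − 1/(-3.2)) = 42.0 cm.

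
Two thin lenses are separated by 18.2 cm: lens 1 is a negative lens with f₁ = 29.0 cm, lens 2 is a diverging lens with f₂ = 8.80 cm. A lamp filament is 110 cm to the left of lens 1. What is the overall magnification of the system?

m = +0.0368

f₁ = −29.0 cm (diverging).
Lens 1: 1/d_i1 = 1/(-29.0) − 1/(110) = -0.04357, so d_i1 = -22.95 cm; m₁ = −d_i1/d_o1 = +0.2086.
d_o2 = 18.2 − (-22.95) = 41.15 cm.
f₂ = −8.80 cm (diverging).
Lens 2: 1/d_i2 = 1/(-8.80) − 1/(41.15) = -0.1379, so d_i2 = -7.250 cm; m₂ = −d_i2/d_o2 = +0.1762.
m = m₁·m₂ = (+0.2086)(+0.1762) = +0.0368.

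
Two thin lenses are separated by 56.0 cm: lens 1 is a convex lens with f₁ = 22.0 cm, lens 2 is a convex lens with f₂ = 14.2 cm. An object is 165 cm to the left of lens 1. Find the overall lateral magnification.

m = +0.133

Lens 1: 1/d_i1 = 1/(22.0) − 1/(165) = 0.03939, so d_i1 = 25.38 cm; m₁ = −d_i1/d_o1 = -0.1538.
d_o2 = 56.0 − (25.38) = 30.62 cm.
Lens 2: 1/d_i2 = 1/(14.2) − 1/(30.62) = 0.03776, so d_i2 = 26.48 cm; m₂ = −d_i2/d_o2 = -0.8648.
m = m₁·m₂ = (-0.1538)(-0.8648) = +0.133.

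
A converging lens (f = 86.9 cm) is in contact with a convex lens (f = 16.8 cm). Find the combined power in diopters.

P₁ = 1/f₁ = 1/(0.869 m) = +1.151 D; P₂ = 1/f₂ = 1/(0.168 m) = +5.952 D.
For thin lenses in contact, P = P₁ + P₂ = (+1.151) + (+5.952) = +7.10 D.

P = +7.10 D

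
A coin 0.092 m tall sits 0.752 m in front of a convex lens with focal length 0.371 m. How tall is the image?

0.0896 m

1/d_i = 1/f − 1/d_o = 1/(0.3710) − 1/(0.752) = 1.366, so d_i = 0.7323 m.
m = −d_i/d_o = -0.9738.
|h_i| = |m|·h_o = 0.9738 × 0.092 = 0.0896 m. The image is real, inverted and reduced, on the far side of the lens.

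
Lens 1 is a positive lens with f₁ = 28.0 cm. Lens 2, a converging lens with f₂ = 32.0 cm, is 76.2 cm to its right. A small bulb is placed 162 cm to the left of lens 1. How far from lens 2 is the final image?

Lens 1: 1/d_i1 = 1/f₁ − 1/d_o1 = 1/(28.0) − 1/(162) = 0.02954, so d_i1 = 33.85 cm.
The intermediate image is 33.85 cm to the right of lens 1, which is 76.2 − (33.85) = 42.35 cm to the left of lens 2, so d_o2 = +42.35 cm.
Lens 2: 1/d_i2 = 1/f₂ − 1/d_o2 = 1/(32.0) − 1/(42.35) = 0.007637, so d_i2 = 131 cm.
The final image is real, 131 cm to the right of lens 2 (overall magnification ≈ 0.65).

131 cm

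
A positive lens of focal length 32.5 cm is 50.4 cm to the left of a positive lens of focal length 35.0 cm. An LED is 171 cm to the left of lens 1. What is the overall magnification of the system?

m = -0.332

Lens 1: 1/d_i1 = 1/(32.5) − 1/(171) = 0.02492, so d_i1 = 40.13 cm; m₁ = −d_i1/d_o1 = -0.2347.
d_o2 = 50.4 − (40.13) = 10.27 cm.
Lens 2: 1/d_i2 = 1/(35.0) − 1/(10.27) = -0.06880, so d_i2 = -14.53 cm; m₂ = −d_i2/d_o2 = +1.415.
m = m₁·m₂ = (-0.2347)(+1.415) = -0.332.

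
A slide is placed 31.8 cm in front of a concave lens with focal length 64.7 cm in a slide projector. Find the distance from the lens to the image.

21.3 cm

For a concave lens, f = -64.7 cm.
Thin-lens equation: 1/s_i = 1/f − 1/s_o = 1/(-64.70) − 1/(31.8) = -0.01546 − 0.03145 = -0.04690, so s_i = -21.3 cm.
The image is virtual, upright and reduced, on the same side as the object.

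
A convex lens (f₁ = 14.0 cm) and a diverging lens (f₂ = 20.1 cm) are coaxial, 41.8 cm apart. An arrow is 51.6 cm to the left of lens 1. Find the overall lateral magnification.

m = -0.175

Lens 1: 1/d_i1 = 1/(14.0) − 1/(51.6) = 0.05205, so d_i1 = 19.21 cm; m₁ = −d_i1/d_o1 = -0.3723.
d_o2 = 41.8 − (19.21) = 22.59 cm.
f₂ = −20.1 cm (diverging).
Lens 2: 1/d_i2 = 1/(-20.1) − 1/(22.59) = -0.09402, so d_i2 = -10.64 cm; m₂ = −d_i2/d_o2 = +0.4708.
m = m₁·m₂ = (-0.3723)(+0.4708) = -0.175.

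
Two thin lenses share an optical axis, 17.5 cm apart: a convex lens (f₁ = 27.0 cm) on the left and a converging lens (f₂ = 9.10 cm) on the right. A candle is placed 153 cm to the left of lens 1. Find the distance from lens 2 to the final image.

Lens 1: 1/d_i1 = 1/f₁ − 1/d_o1 = 1/(27.0) − 1/(153) = 0.03050, so d_i1 = 32.79 cm.
The intermediate image is 32.79 cm to the right of lens 1, which lies 15.29 cm to the right of lens 2 — a virtual object — so d_o2 = −15.29 cm.
Lens 2: 1/d_i2 = 1/f₂ − 1/d_o2 = 1/(9.10) − 1/(-15.29) = 0.1753, so d_i2 = 5.70 cm.
The final image is real, 5.70 cm to the right of lens 2 (overall magnification ≈ -0.080).

5.70 cm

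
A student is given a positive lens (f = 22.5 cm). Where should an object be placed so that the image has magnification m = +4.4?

17.4 cm

m = −d_i/d_o ⇒ d_i = −m·d_o.
1/f = 1/d_o + 1/d_i = 1/d_o − 1/(m·d_o) = (1 − 1/m)/d_o, so d_o = f(1 − 1/m) = (22.50)(1 − 1/(+4.4)) = 17.4 cm.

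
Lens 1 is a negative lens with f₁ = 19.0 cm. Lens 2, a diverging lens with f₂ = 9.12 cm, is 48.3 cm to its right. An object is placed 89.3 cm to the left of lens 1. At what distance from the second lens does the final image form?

7.98 cm

Lens 1 is diverging, so f₁ = −19.0 cm.
Lens 1: 1/d_i1 = 1/f₁ − 1/d_o1 = 1/(-19.0) − 1/(89.3) = -0.06383, so d_i1 = -15.67 cm.
The intermediate image is 15.67 cm to the left of lens 1 (virtual), which is 48.3 − (-15.67) = 63.97 cm to the left of lens 2, so d_o2 = +63.97 cm.
Lens 2 is diverging, so f₂ = −9.12 cm.
Lens 2: 1/d_i2 = 1/f₂ − 1/d_o2 = 1/(-9.12) − 1/(63.97) = -0.1253, so d_i2 = -7.98 cm.
The final image is virtual, 7.98 cm to the left of lens 2 (overall magnification ≈ 0.022).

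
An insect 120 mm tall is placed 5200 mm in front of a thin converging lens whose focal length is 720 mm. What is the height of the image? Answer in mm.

19.3 mm

1/d_i = 1/f − 1/d_o = 1/(720.0) − 1/(5200) = 0.001197, so d_i = 835.7 mm.
m = −d_i/d_o = -0.1607.
|h_i| = |m|·h_o = 0.1607 × 120 = 19.3 mm. The image is real, inverted and reduced, on the far side of the lens.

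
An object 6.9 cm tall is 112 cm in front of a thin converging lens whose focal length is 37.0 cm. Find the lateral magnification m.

1/d_i = 1/f − 1/d_o = 1/(37.00) − 1/(112) = 0.01810, so d_i = 55.25 cm.
m = −d_i/d_o = −(55.25)/(112) = -0.493.
The image is real, inverted and reduced, on the far side of the lens.

m = -0.493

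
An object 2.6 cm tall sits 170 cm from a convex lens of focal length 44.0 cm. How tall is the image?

0.908 cm

1/d_i = 1/f − 1/d_o = 1/(44.00) − 1/(170) = 0.01684, so d_i = 59.37 cm.
m = −d_i/d_o = -0.3492.
|h_i| = |m|·h_o = 0.3492 × 2.6 = 0.908 cm. The image is real, inverted and reduced, on the far side of the lens.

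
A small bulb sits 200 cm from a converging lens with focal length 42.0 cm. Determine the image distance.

Thin-lens equation: 1/d_i = 1/f − 1/d_o = 1/(42.00) − 1/(200) = 0.02381 − 0.005000 = 0.01881, so d_i = 53.2 cm.
The image is real, inverted and reduced, on the far side of the lens.

53.2 cm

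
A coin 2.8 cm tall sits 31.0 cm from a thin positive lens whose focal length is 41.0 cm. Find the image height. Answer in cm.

11.5 cm

1/d_i = 1/f − 1/d_o = 1/(41.00) − 1/(31.0) = -0.007868, so d_i = -127.1 cm.
m = −d_i/d_o = +4.100.
|h_i| = |m|·h_o = 4.100 × 2.8 = 11.5 cm. The image is virtual, upright and enlarged, on the same side as the object.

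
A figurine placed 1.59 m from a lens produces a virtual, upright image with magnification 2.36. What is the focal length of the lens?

m = −d_i/d_o ⇒ d_i = −m·d_o = −(+2.36)·(1.59) = -3.752 m.
1/f = 1/d_o + 1/d_i = 1/(1.59) + 1/(-3.752) = 0.3624, so f = 2.76 m.
Since f is positive, the lens is converging.

f = 2.76 m (converging)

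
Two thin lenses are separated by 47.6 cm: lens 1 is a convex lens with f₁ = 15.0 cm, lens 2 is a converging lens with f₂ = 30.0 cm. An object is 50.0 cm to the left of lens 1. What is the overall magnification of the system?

Lens 1: 1/d_i1 = 1/(15.0) − 1/(50.0) = 0.04667, so d_i1 = 21.43 cm; m₁ = −d_i1/d_o1 = -0.4286.
d_o2 = 47.6 − (21.43) = 26.17 cm.
Lens 2: 1/d_i2 = 1/(30.0) − 1/(26.17) = -0.004878, so d_i2 = -205.0 cm; m₂ = −d_i2/d_o2 = +7.833.
m = m₁·m₂ = (-0.4286)(+7.833) = -3.36.

m = -3.36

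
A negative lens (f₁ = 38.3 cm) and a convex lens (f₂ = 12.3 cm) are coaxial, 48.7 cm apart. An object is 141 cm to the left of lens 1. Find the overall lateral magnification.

f₁ = −38.3 cm (diverging).
Lens 1: 1/d_i1 = 1/(-38.3) − 1/(141) = -0.03320, so d_i1 = -30.12 cm; m₁ = −d_i1/d_o1 = +0.2136.
d_o2 = 48.7 − (-30.12) = 78.82 cm.
Lens 2: 1/d_i2 = 1/(12.3) − 1/(78.82) = 0.06861, so d_i2 = 14.57 cm; m₂ = −d_i2/d_o2 = -0.1849.
m = m₁·m₂ = (+0.2136)(-0.1849) = -0.0395.

m = -0.0395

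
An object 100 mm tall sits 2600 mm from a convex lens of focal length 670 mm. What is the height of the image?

34.7 mm

1/d_i = 1/f − 1/d_o = 1/(670.0) − 1/(2600) = 0.001108, so d_i = 902.6 mm.
m = −d_i/d_o = -0.3472.
|h_i| = |m|·h_o = 0.3472 × 100 = 34.7 mm. The image is real, inverted and reduced, on the far side of the lens.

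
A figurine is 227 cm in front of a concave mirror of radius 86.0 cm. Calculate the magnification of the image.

m = -0.234

f = R/2 = 86.0/2 = 43.00 cm.
1/d_i = 1/f − 1/d_o = 1/(43.00) − 1/(227) = 0.01885, so d_i = 53.05 cm.
m = −d_i/d_o = −(53.05)/(227) = -0.234.
The image is real, inverted and reduced, in front of the mirror.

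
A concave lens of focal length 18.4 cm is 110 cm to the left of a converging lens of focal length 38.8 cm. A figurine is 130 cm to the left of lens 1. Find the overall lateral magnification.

f₁ = −18.4 cm (diverging).
Lens 1: 1/d_i1 = 1/(-18.4) − 1/(130) = -0.06204, so d_i1 = -16.12 cm; m₁ = −d_i1/d_o1 = +0.1240.
d_o2 = 110 − (-16.12) = 126.1 cm.
Lens 2: 1/d_i2 = 1/(38.8) − 1/(126.1) = 0.01784, so d_i2 = 56.04 cm; m₂ = −d_i2/d_o2 = -0.4444.
m = m₁·m₂ = (+0.1240)(-0.4444) = -0.0551.

m = -0.0551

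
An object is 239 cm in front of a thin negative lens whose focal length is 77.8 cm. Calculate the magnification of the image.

For a negative lens, f = -77.8 cm.
1/d_i = 1/f − 1/d_o = 1/(-77.80) − 1/(239) = -0.01704, so d_i = -58.69 cm.
m = −d_i/d_o = −(-58.69)/(239) = +0.246.
The image is virtual, upright and reduced, on the same side as the object.

m = +0.246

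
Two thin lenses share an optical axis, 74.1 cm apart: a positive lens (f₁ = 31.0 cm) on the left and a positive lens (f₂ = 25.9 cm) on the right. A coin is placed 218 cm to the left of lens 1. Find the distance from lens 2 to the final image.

Lens 1: 1/d_i1 = 1/f₁ − 1/d_o1 = 1/(31.0) − 1/(218) = 0.02767, so d_i1 = 36.14 cm.
The intermediate image is 36.14 cm to the right of lens 1, which is 74.1 − (36.14) = 37.96 cm to the left of lens 2, so d_o2 = +37.96 cm.
Lens 2: 1/d_i2 = 1/f₂ − 1/d_o2 = 1/(25.9) − 1/(37.96) = 0.01227, so d_i2 = 81.5 cm.
The final image is real, 81.5 cm to the right of lens 2 (overall magnification ≈ 0.36).

81.5 cm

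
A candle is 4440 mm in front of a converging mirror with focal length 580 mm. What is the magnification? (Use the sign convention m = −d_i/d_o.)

1/d_i = 1/f − 1/d_o = 1/(580.0) − 1/(4440) = 0.001499, so d_i = 667.2 mm.
m = −d_i/d_o = −(667.2)/(4440) = -0.150.
The image is real, inverted and reduced, in front of the mirror.

m = -0.150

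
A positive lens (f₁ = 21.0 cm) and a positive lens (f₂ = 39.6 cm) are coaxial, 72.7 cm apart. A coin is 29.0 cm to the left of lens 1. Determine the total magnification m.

m = -2.42

Lens 1: 1/d_i1 = 1/(21.0) − 1/(29.0) = 0.01314, so d_i1 = 76.12 cm; m₁ = −d_i1/d_o1 = -2.625.
d_o2 = 72.7 − (76.12) = -3.420 cm (virtual object).
Lens 2: 1/d_i2 = 1/(39.6) − 1/(-3.420) = 0.3177, so d_i2 = 3.148 cm; m₂ = −d_i2/d_o2 = +0.9205.
m = m₁·m₂ = (-2.625)(+0.9205) = -2.42.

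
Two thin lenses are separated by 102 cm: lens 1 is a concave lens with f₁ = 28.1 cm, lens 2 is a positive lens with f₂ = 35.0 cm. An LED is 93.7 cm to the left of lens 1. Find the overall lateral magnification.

f₁ = −28.1 cm (diverging).
Lens 1: 1/d_i1 = 1/(-28.1) − 1/(93.7) = -0.04626, so d_i1 = -21.62 cm; m₁ = −d_i1/d_o1 = +0.2307.
d_o2 = 102 − (-21.62) = 123.6 cm.
Lens 2: 1/d_i2 = 1/(35.0) − 1/(123.6) = 0.02048, so d_i2 = 48.83 cm; m₂ = −d_i2/d_o2 = -0.3950.
m = m₁·m₂ = (+0.2307)(-0.3950) = -0.0911.

m = -0.0911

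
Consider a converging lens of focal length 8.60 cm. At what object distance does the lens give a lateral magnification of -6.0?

m = −d_i/d_o ⇒ d_i = −m·d_o.
1/f = 1/d_o + 1/d_i = 1/d_o − 1/(m·d_o) = (1 − 1/m)/d_o, so d_o = f(1 − 1/m) = (8.600)(1 − 1/(-6.0)) = 10.0 cm.

10.0 cm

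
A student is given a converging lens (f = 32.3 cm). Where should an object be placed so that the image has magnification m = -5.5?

38.2 cm

m = −d_i/d_o ⇒ d_i = −m·d_o.
1/f = 1/d_o + 1/d_i = 1/d_o − 1/(m·d_o) = (1 − 1/m)/d_o, so d_o = f(1 − 1/m) = (32.30)(1 − 1/(-5.5)) = 38.2 cm.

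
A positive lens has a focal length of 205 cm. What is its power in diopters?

f = 205 cm = 2.05 m.
P = 1/f = 1/(2.05 m) = +0.488 D.

P = +0.488 D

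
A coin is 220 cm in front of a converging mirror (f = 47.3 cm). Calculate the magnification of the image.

1/d_i = 1/f − 1/d_o = 1/(47.30) − 1/(220) = 0.01660, so d_i = 60.25 cm.
m = −d_i/d_o = −(60.25)/(220) = -0.274.
The image is real, inverted and reduced, in front of the mirror.

m = -0.274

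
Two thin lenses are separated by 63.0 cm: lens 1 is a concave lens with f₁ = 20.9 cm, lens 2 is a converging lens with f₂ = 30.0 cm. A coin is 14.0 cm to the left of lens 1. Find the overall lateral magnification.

m = -0.434

f₁ = −20.9 cm (diverging).
Lens 1: 1/d_i1 = 1/(-20.9) − 1/(14.0) = -0.1193, so d_i1 = -8.384 cm; m₁ = −d_i1/d_o1 = +0.5989.
d_o2 = 63.0 − (-8.384) = 71.38 cm.
Lens 2: 1/d_i2 = 1/(30.0) − 1/(71.38) = 0.01932, so d_i2 = 51.75 cm; m₂ = −d_i2/d_o2 = -0.7250.
m = m₁·m₂ = (+0.5989)(-0.7250) = -0.434.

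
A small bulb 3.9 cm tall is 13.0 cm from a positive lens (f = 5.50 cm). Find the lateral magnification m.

m = -0.733

1/d_i = 1/f − 1/d_o = 1/(5.500) − 1/(13.0) = 0.1049, so d_i = 9.533 cm.
m = −d_i/d_o = −(9.533)/(13.0) = -0.733.
The image is real, inverted and reduced, on the far side of the lens.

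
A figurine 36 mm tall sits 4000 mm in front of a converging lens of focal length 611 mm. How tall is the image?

6.49 mm

1/d_i = 1/f − 1/d_o = 1/(611.0) − 1/(4000) = 0.001387, so d_i = 721.2 mm.
m = −d_i/d_o = -0.1803.
|h_i| = |m|·h_o = 0.1803 × 36 = 6.49 mm. The image is real, inverted and reduced, on the far side of the lens.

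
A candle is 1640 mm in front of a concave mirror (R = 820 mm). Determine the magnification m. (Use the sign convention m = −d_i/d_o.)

m = -0.333

f = R/2 = 820/2 = 410.0 mm.
1/d_i = 1/f − 1/d_o = 1/(410.0) − 1/(1640) = 0.001829, so d_i = 546.7 mm.
m = −d_i/d_o = −(546.7)/(1640) = -0.333.
The image is real, inverted and reduced, in front of the mirror.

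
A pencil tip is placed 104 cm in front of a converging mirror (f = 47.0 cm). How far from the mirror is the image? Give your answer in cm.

Mirror equation: 1/q = 1/f − 1/p = 1/(47.00) − 1/(104) = 0.02128 − 0.009615 = 0.01166, so q = 85.8 cm.
The image is real, inverted and reduced, in front of the mirror.

85.8 cm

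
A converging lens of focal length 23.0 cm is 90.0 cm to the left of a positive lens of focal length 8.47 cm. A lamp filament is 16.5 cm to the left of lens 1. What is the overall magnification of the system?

Lens 1: 1/d_i1 = 1/(23.0) − 1/(16.5) = -0.01713, so d_i1 = -58.38 cm; m₁ = −d_i1/d_o1 = +3.538.
d_o2 = 90.0 − (-58.38) = 148.4 cm.
Lens 2: 1/d_i2 = 1/(8.47) − 1/(148.4) = 0.1113, so d_i2 = 8.983 cm; m₂ = −d_i2/d_o2 = -0.06053.
m = m₁·m₂ = (+3.538)(-0.06053) = -0.214.

m = -0.214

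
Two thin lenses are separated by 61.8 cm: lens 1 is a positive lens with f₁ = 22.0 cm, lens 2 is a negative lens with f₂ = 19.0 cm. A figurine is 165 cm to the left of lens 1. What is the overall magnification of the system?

Lens 1: 1/d_i1 = 1/(22.0) − 1/(165) = 0.03939, so d_i1 = 25.38 cm; m₁ = −d_i1/d_o1 = -0.1538.
d_o2 = 61.8 − (25.38) = 36.42 cm.
f₂ = −19.0 cm (diverging).
Lens 2: 1/d_i2 = 1/(-19.0) − 1/(36.42) = -0.08009, so d_i2 = -12.49 cm; m₂ = −d_i2/d_o2 = +0.3428.
m = m₁·m₂ = (-0.1538)(+0.3428) = -0.0527.

m = -0.0527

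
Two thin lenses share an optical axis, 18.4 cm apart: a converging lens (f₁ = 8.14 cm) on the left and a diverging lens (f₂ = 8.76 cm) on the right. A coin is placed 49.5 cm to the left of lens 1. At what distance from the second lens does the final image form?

4.35 cm

Lens 1: 1/d_i1 = 1/f₁ − 1/d_o1 = 1/(8.14) − 1/(49.5) = 0.1026, so d_i1 = 9.742 cm.
The intermediate image is 9.742 cm to the right of lens 1, which is 18.4 − (9.742) = 8.658 cm to the left of lens 2, so d_o2 = +8.658 cm.
Lens 2 is diverging, so f₂ = −8.76 cm.
Lens 2: 1/d_i2 = 1/f₂ − 1/d_o2 = 1/(-8.76) − 1/(8.658) = -0.2297, so d_i2 = -4.35 cm.
The final image is virtual, 4.35 cm to the left of lens 2 (overall magnification ≈ -0.099).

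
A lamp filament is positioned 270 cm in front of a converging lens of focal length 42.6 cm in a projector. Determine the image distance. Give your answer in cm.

50.6 cm

Lens equation: 1/q = 1/f − 1/p = 1/(42.60) − 1/(270) = 0.02347 − 0.003704 = 0.01977, so q = 50.6 cm.
The image is real, inverted and reduced, on the far side of the lens.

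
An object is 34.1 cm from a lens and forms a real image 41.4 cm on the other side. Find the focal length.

Real image ⇒ d_i = +41.4 cm.
1/f = 1/d_o + 1/d_i = 1/(34.1) + 1/(41.4) = 0.05348, so f = 18.7 cm.
Since f is positive, the lens is converging.

f = 18.7 cm (converging)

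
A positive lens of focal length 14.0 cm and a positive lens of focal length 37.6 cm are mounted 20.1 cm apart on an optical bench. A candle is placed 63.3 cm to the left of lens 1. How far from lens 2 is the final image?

2.25 cm

Lens 1: 1/d_i1 = 1/f₁ − 1/d_o1 = 1/(14.0) − 1/(63.3) = 0.05563, so d_i1 = 17.98 cm.
The intermediate image is 17.98 cm to the right of lens 1, which is 20.1 − (17.98) = 2.120 cm to the left of lens 2, so d_o2 = +2.120 cm.
Lens 2: 1/d_i2 = 1/f₂ − 1/d_o2 = 1/(37.6) − 1/(2.120) = -0.4451, so d_i2 = -2.25 cm.
The final image is virtual, 2.25 cm to the left of lens 2 (overall magnification ≈ -0.30).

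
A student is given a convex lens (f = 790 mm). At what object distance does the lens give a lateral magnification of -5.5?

934 mm

m = −d_i/d_o ⇒ d_i = −m·d_o.
1/f = 1/d_o + 1/d_i = 1/d_o − 1/(m·d_o) = (1 − 1/m)/d_o, so d_o = f(1 − 1/m) = (790.0)(1 − 1/(-5.5)) = 934 mm.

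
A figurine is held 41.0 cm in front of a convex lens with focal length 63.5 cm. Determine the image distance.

116 cm

Lens equation: 1/s_i = 1/f − 1/s_o = 1/(63.50) − 1/(41.0) = 0.01575 − 0.02439 = -0.008642, so s_i = -116 cm.
The image is virtual, upright and enlarged, on the same side as the object.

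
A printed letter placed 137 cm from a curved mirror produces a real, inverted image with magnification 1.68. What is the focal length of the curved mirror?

f = 85.9 cm (concave)

m = −d_i/d_o ⇒ d_i = −m·d_o = −(-1.68)·(137) = 230.2 cm.
1/f = 1/d_o + 1/d_i = 1/(137) + 1/(230.2) = 0.01164, so f = 85.9 cm.
Since f is positive, the curved mirror is concave.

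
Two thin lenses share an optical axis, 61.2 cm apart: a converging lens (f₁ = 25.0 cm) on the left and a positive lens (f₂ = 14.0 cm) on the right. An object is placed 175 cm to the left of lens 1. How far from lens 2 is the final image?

24.9 cm

Lens 1: 1/d_i1 = 1/f₁ − 1/d_o1 = 1/(25.0) − 1/(175) = 0.03429, so d_i1 = 29.17 cm.
The intermediate image is 29.17 cm to the right of lens 1, which is 61.2 − (29.17) = 32.03 cm to the left of lens 2, so d_o2 = +32.03 cm.
Lens 2: 1/d_i2 = 1/f₂ − 1/d_o2 = 1/(14.0) − 1/(32.03) = 0.04021, so d_i2 = 24.9 cm.
The final image is real, 24.9 cm to the right of lens 2 (overall magnification ≈ 0.13).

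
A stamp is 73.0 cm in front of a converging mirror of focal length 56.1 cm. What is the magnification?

1/d_i = 1/f − 1/d_o = 1/(56.10) − 1/(73.0) = 0.004127, so d_i = 242.3 cm.
m = −d_i/d_o = −(242.3)/(73.0) = -3.32.
The image is real, inverted and enlarged, in front of the mirror.

m = -3.32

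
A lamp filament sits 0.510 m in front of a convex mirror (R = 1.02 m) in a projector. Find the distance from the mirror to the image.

f = R/2 = 1.02/2 = 0.5100 m; for a convex mirror, f = -0.5100 m.
Mirror equation: 1/q = 1/f − 1/p = 1/(-0.5100) − 1/(0.510) = -1.961 − 1.961 = -3.922, so q = -0.255 m.
The image is virtual, upright and reduced, behind the mirror.

0.255 m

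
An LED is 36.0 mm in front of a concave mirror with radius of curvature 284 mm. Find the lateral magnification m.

m = +1.34

f = R/2 = 284/2 = 142.0 mm.
1/d_i = 1/f − 1/d_o = 1/(142.0) − 1/(36.0) = -0.02074, so d_i = -48.23 mm.
m = −d_i/d_o = −(-48.23)/(36.0) = +1.34.
The image is virtual, upright and enlarged, behind the mirror.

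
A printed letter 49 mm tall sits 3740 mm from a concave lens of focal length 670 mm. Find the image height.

For a concave lens, f = -670 mm.
1/d_i = 1/f − 1/d_o = 1/(-670.0) − 1/(3740) = -0.001760, so d_i = -568.2 mm.
m = −d_i/d_o = +0.1519.
|h_i| = |m|·h_o = 0.1519 × 49 = 7.44 mm. The image is virtual, upright and reduced, on the same side as the object.

7.44 mm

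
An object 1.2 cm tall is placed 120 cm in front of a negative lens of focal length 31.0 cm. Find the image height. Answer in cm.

For a negative lens, f = -31.0 cm.
1/d_i = 1/f − 1/d_o = 1/(-31.00) − 1/(120) = -0.04059, so d_i = -24.64 cm.
m = −d_i/d_o = +0.2053.
|h_i| = |m|·h_o = 0.2053 × 1.2 = 0.246 cm. The image is virtual, upright and reduced, on the same side as the object.

0.246 cm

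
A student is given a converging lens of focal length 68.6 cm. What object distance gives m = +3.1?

m = −d_i/d_o ⇒ d_i = −m·d_o.
1/f = 1/d_o + 1/d_i = 1/d_o − 1/(m·d_o) = (1 − 1/m)/d_o, so d_o = f(1 − 1/m) = (68.60)(1 − 1/(+3.1)) = 46.5 cm.

46.5 cm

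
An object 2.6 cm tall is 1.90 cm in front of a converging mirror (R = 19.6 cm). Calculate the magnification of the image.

f = R/2 = 19.6/2 = 9.800 cm.
1/d_i = 1/f − 1/d_o = 1/(9.800) − 1/(1.90) = -0.4243, so d_i = -2.357 cm.
m = −d_i/d_o = −(-2.357)/(1.90) = +1.24.
The image is virtual, upright and enlarged, behind the mirror.

m = +1.24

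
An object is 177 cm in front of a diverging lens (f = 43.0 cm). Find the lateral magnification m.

m = +0.195

For a diverging lens, f = -43.0 cm.
1/d_i = 1/f − 1/d_o = 1/(-43.00) − 1/(177) = -0.02891, so d_i = -34.60 cm.
m = −d_i/d_o = −(-34.60)/(177) = +0.195.
The image is virtual, upright and reduced, on the same side as the object.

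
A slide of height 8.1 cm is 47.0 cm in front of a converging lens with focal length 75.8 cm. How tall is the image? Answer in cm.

1/d_i = 1/f − 1/d_o = 1/(75.80) − 1/(47.0) = -0.008084, so d_i = -123.7 cm.
m = −d_i/d_o = +2.632.
|h_i| = |m|·h_o = 2.632 × 8.1 = 21.3 cm. The image is virtual, upright and enlarged, on the same side as the object.

21.3 cm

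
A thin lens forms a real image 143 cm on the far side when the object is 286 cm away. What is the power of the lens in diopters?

P = +1.05 D

d_i = +143 cm.
1/f = 1/d_o + 1/d_i = 1/(286) + 1/(143) = 0.01049 cm⁻¹.
f = 95.33 cm = 0.9533 m, so P = 1/f = +1.05 D.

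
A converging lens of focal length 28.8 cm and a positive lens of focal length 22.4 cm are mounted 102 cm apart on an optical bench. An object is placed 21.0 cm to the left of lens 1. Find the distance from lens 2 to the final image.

Lens 1: 1/d_i1 = 1/f₁ − 1/d_o1 = 1/(28.8) − 1/(21.0) = -0.01290, so d_i1 = -77.54 cm.
The intermediate image is 77.54 cm to the left of lens 1 (virtual), which is 102 − (-77.54) = 179.5 cm to the left of lens 2, so d_o2 = +179.5 cm.
Lens 2: 1/d_i2 = 1/f₂ − 1/d_o2 = 1/(22.4) − 1/(179.5) = 0.03907, so d_i2 = 25.6 cm.
The final image is real, 25.6 cm to the right of lens 2 (overall magnification ≈ -0.53).

25.6 cm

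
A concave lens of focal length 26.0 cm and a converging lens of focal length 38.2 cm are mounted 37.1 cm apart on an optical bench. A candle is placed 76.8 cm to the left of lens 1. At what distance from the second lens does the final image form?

118 cm

Lens 1 is diverging, so f₁ = −26.0 cm.
Lens 1: 1/d_i1 = 1/f₁ − 1/d_o1 = 1/(-26.0) − 1/(76.8) = -0.05148, so d_i1 = -19.42 cm.
The intermediate image is 19.42 cm to the left of lens 1 (virtual), which is 37.1 − (-19.42) = 56.52 cm to the left of lens 2, so d_o2 = +56.52 cm.
Lens 2: 1/d_i2 = 1/f₂ − 1/d_o2 = 1/(38.2) − 1/(56.52) = 0.008485, so d_i2 = 118 cm.
The final image is real, 118 cm to the right of lens 2 (overall magnification ≈ -0.53).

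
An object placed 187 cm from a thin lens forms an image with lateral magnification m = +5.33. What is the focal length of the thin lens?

m = −d_i/d_o ⇒ d_i = −m·d_o = −(+5.33)·(187) = -996.7 cm.
1/f = 1/d_o + 1/d_i = 1/(187) + 1/(-996.7) = 0.004344, so f = 230 cm.
Since f is positive, the thin lens is converging.

f = 230 cm (converging)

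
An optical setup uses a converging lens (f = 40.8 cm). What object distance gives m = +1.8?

18.1 cm

m = −d_i/d_o ⇒ d_i = −m·d_o.
1/f = 1/d_o + 1/d_i = 1/d_o − 1/(m·d_o) = (1 − 1/m)/d_o, so d_o = f(1 − 1/m) = (40.80)(1 − 1/(+1.8)) = 18.1 cm.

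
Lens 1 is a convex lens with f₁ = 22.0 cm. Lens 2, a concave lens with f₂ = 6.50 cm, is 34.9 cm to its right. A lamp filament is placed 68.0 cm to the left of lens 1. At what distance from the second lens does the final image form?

1.74 cm

Lens 1: 1/d_i1 = 1/f₁ − 1/d_o1 = 1/(22.0) − 1/(68.0) = 0.03075, so d_i1 = 32.52 cm.
The intermediate image is 32.52 cm to the right of lens 1, which is 34.9 − (32.52) = 2.380 cm to the left of lens 2, so d_o2 = +2.380 cm.
Lens 2 is diverging, so f₂ = −6.50 cm.
Lens 2: 1/d_i2 = 1/f₂ − 1/d_o2 = 1/(-6.50) − 1/(2.380) = -0.5740, so d_i2 = -1.74 cm.
The final image is virtual, 1.74 cm to the left of lens 2 (overall magnification ≈ -0.35).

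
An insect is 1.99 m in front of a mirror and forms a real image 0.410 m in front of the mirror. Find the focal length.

f = 0.340 m (concave)

Real image ⇒ d_i = +0.410 m.
1/f = 1/d_o + 1/d_i = 1/(1.99) + 1/(0.410) = 2.942, so f = 0.340 m.
Since f is positive, the mirror is concave.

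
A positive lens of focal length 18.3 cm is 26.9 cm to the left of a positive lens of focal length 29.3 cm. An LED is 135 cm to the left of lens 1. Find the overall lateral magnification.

Lens 1: 1/d_i1 = 1/(18.3) − 1/(135) = 0.04724, so d_i1 = 21.17 cm; m₁ = −d_i1/d_o1 = -0.1568.
d_o2 = 26.9 − (21.17) = 5.730 cm.
Lens 2: 1/d_i2 = 1/(29.3) − 1/(5.730) = -0.1404, so d_i2 = -7.123 cm; m₂ = −d_i2/d_o2 = +1.243.
m = m₁·m₂ = (-0.1568)(+1.243) = -0.195.

m = -0.195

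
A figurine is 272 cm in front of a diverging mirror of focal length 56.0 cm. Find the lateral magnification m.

m = +0.171

For a diverging mirror, f = -56.0 cm.
1/d_i = 1/f − 1/d_o = 1/(-56.00) − 1/(272) = -0.02153, so d_i = -46.44 cm.
m = −d_i/d_o = −(-46.44)/(272) = +0.171.
The image is virtual, upright and reduced, behind the mirror.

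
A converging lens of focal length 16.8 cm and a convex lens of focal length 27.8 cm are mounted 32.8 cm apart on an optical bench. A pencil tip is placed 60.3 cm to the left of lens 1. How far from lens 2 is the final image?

Lens 1: 1/d_i1 = 1/f₁ − 1/d_o1 = 1/(16.8) − 1/(60.3) = 0.04294, so d_i1 = 23.29 cm.
The intermediate image is 23.29 cm to the right of lens 1, which is 32.8 − (23.29) = 9.510 cm to the left of lens 2, so d_o2 = +9.510 cm.
Lens 2: 1/d_i2 = 1/f₂ − 1/d_o2 = 1/(27.8) − 1/(9.510) = -0.06918, so d_i2 = -14.5 cm.
The final image is virtual, 14.5 cm to the left of lens 2 (overall magnification ≈ -0.59).

14.5 cm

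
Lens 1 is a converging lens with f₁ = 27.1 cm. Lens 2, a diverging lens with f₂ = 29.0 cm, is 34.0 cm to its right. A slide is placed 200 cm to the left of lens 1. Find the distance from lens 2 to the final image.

2.43 cm

Lens 1: 1/d_i1 = 1/f₁ − 1/d_o1 = 1/(27.1) − 1/(200) = 0.03190, so d_i1 = 31.35 cm.
The intermediate image is 31.35 cm to the right of lens 1, which is 34.0 − (31.35) = 2.650 cm to the left of lens 2, so d_o2 = +2.650 cm.
Lens 2 is diverging, so f₂ = −29.0 cm.
Lens 2: 1/d_i2 = 1/f₂ − 1/d_o2 = 1/(-29.0) − 1/(2.650) = -0.4118, so d_i2 = -2.43 cm.
The final image is virtual, 2.43 cm to the left of lens 2 (overall magnification ≈ -0.14).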